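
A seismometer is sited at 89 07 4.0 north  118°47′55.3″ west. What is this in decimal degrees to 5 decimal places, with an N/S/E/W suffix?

89.11778° N, 118.79869° W

φ: 7′ + 4″ = 7.06667′; 89 + 7.06667/60 = 89.117778
Lon: 118 + 47/60 + 55.3/3600 = 118.798694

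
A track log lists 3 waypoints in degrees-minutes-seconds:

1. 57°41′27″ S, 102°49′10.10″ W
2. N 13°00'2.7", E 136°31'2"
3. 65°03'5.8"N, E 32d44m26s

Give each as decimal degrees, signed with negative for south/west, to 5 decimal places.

1. -57.69083, -102.81947
2. 13.00075, 136.51722
3. 65.05161, 32.74056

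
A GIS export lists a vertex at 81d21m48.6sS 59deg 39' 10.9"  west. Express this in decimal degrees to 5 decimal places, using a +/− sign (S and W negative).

-81.36350, -59.65303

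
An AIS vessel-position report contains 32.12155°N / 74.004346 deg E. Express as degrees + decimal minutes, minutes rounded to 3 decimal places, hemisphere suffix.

32° 7.293′ N, 74° 0.261′ E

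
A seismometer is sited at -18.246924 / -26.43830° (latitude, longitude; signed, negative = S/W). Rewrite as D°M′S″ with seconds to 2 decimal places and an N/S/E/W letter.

Latitude is negative → S; |value| = 18.246924
Latitude: 0.246924° → 14.81544′; 0.81544 × 60 = 48.9264″
Longitude is negative → W; |value| = 26.438300
λ: 0.438300° → 26.29800′; 0.29800 × 60 = 17.8800″

18°14′48.93″ S, 26°26′17.88″ W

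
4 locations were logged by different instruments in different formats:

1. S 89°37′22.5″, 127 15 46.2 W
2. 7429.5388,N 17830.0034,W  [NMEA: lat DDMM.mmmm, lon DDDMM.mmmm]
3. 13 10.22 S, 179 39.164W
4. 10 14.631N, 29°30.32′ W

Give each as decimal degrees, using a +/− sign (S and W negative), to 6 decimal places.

1. -89.622917, -127.262833
2. 74.492313, -178.500057
3. -13.170333, -179.652733
4. 10.243850, -29.505333

Point 1:
  φ: 37′ + 22.5″ = 37.37500′; 89 + 37.37500/60 = 89.6229167
  hemisphere S, so the sign is −
  Lon: 15′ + 46.2″ = 15.77000′; 127 + 15.77000/60 = 127.2628333
  W → negative
Point 2:
  φ: split at 2 digits → 74° and 29.5388′; 74 + 29.5388/60 = 74.4923133
  N → positive
  Longitude: degrees = first 3 digits = 178, minutes = 30.0034; 178 + 30.0034/60 = 178.5000567
  W → negative
Point 3:
  Lat: 10.22′ = 0.170333°; total 13.1703333
  hemisphere S, so the sign is −
  λ: 39.164′ = 0.652733°; total 179.6527333
  hemisphere W, so the sign is −
Point 4:
  Latitude: 14.631′ = 0.243850°; total 10.2438500
  N → positive
  Longitude: 30.32′ = 0.505333°; total 29.5053333
  W ⇒ negate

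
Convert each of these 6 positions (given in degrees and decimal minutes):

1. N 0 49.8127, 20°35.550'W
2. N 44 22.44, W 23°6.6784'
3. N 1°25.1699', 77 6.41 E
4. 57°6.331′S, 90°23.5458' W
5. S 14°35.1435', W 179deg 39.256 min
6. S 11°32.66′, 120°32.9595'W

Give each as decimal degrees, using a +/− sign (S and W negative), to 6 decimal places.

Point 1:
  φ: 0 + 49.8127/60 = 0.8302117
  N → positive
  Longitude: 35.55′ = 0.592500°; total 20.5925000
  W → negative
Point 2:
  Latitude: 44 + 22.44/60 = 44.3740000
  N → positive
  λ: 23 + 6.6784/60 = 23.1113067
  hemisphere W, so the sign is −
Point 3:
  φ: 25.1699′ = 0.419498°; total 1.4194983
  N ⇒ keep positive
  Longitude: 6.41′ = 0.106833°; total 77.1068333
  E ⇒ keep positive
Point 4:
  Lat: 6.331′ = 0.105517°; total 57.1055167
  S → negative
  Lon: 90 + 23.5458/60 = 90.3924300
  W → negative
Point 5:
  Lat: 35.1435′ = 0.585725°; total 14.5857250
  S ⇒ negate
  λ: 179 + 39.256/60 = 179.6542667
  W → negative
Point 6:
  Lat: 32.66′ = 0.544333°; total 11.5443333
  S ⇒ negate
  λ: 120 + 32.9595/60 = 120.5493250
  hemisphere W, so the sign is −

1. 0.830212, -20.592500
2. 44.374000, -23.111307
3. 1.419498, 77.106833
4. -57.105517, -90.392430
5. -14.585725, -179.654267
6. -11.544333, -120.549325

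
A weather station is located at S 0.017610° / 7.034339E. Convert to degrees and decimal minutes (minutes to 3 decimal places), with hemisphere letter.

0° 1.057′ S, 7° 2.060′ E

φ: fractional part 0.017610 → 1.05660 minutes
λ: 7° + 0.034339 × 60 = 7° 2.06034′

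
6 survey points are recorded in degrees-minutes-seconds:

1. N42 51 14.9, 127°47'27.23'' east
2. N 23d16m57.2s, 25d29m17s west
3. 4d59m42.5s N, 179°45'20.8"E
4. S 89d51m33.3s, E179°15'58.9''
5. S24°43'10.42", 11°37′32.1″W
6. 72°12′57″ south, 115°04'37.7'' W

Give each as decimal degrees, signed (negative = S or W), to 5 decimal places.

1. 42.85414, 127.79090
2. 23.28256, -25.48806
3. 4.99514, 179.75578
4. -89.85925, 179.26636
5. -24.71956, -11.62558
6. -72.21583, -115.07714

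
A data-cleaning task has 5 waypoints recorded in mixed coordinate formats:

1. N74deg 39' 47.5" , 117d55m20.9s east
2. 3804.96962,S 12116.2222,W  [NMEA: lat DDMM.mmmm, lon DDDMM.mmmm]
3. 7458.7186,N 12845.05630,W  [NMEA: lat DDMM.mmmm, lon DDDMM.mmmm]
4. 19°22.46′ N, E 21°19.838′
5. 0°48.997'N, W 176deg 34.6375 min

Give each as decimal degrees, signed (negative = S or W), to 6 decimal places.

Point 1:
  φ: 39′ + 47.5″ = 39.79167′; 74 + 39.79167/60 = 74.6631944
  N → positive
  Lon: 117 + 55/60 + 20.9/3600 = 117.9224722
  E ⇒ keep positive
Point 2:
  Latitude: split at 2 digits → 38° and 4.96962′; 38 + 4.96962/60 = 38.0828270
  hemisphere S, so the sign is −
  λ: degrees = first 3 digits = 121, minutes = 16.2222; 121 + 16.2222/60 = 121.2703700
  W ⇒ negate
Point 3:
  φ: degrees = first 2 digits = 74, minutes = 58.7186; 74 + 58.7186/60 = 74.9786433
  N ⇒ keep positive
  Lon: split at 3 digits → 128° and 45.0563′; 128 + 45.0563/60 = 128.7509383
  W ⇒ negate
Point 4:
  Lat: 22.46′ = 0.374333°; total 19.3743333
  N → positive
  Longitude: 19.838′ = 0.330633°; total 21.3306333
  E → positive
Point 5:
  φ: 48.997′ = 0.816617°; total 0.8166167
  N ⇒ keep positive
  Longitude: 176 + 34.6375/60 = 176.5772917
  hemisphere W, so the sign is −

1. 74.663194, 117.922472
2. -38.082827, -121.270370
3. 74.978643, -128.750938
4. 19.374333, 21.330633
5. 0.816617, -176.577292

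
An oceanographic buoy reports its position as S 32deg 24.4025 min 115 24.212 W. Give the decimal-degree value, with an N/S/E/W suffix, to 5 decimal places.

32.40671° S, 115.40353° W

Lat: 24.4025′ = 0.406708°; total 32.406708
Lon: 115 + 24.212/60 = 115.403533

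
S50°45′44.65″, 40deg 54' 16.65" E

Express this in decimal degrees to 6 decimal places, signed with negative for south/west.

-50.762403, 40.904625

φ: 50 + 45/60 + 44.65/3600 = 50.7624028
hemisphere S, so the sign is −
Longitude: 40° + 54/60 + 16.65/3600 = 40 + 0.900000 + 0.004625 = 40.9046250
E ⇒ keep positive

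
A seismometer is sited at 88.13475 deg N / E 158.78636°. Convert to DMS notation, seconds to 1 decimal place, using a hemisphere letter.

88°08′5.1″ N, 158°47′10.9″ E

Lat: 0.134750 × 60 = 8.08500′ → 8′, remainder × 60 = 5.100″
Lon: whole degrees 158; 47.18160′ → 47′ and 10.896″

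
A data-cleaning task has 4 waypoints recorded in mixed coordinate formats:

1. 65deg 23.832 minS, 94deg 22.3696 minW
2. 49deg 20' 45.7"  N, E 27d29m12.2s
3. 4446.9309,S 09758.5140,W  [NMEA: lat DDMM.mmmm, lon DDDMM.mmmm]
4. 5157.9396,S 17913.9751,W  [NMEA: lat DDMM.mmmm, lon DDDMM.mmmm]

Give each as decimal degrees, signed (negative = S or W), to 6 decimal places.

Point 1:
  φ: 65 + 23.832/60 = 65.3972000
  S ⇒ negate
  Longitude: 94 + 22.3696/60 = 94.3728267
  hemisphere W, so the sign is −
Point 2:
  Latitude: 49 + 20/60 + 45.7/3600 = 49.3460278
  N → positive
  Longitude: 27° + 29/60 + 12.2/3600 = 27 + 0.483333 + 0.003389 = 27.4867222
  E ⇒ keep positive
Point 3:
  Latitude: degrees = first 2 digits = 44, minutes = 46.9309; 44 + 46.9309/60 = 44.7821817
  hemisphere S, so the sign is −
  Lon: split at 3 digits → 097° and 58.514′; 97 + 58.514/60 = 97.9752333
  W ⇒ negate
Point 4:
  Lat: split at 2 digits → 51° and 57.9396′; 51 + 57.9396/60 = 51.9656600
  S ⇒ negate
  λ: split at 3 digits → 179° and 13.9751′; 179 + 13.9751/60 = 179.2329183
  hemisphere W, so the sign is −

1. -65.397200, -94.372827
2. 49.346028, 27.486722
3. -44.782182, -97.975233
4. -51.965660, -179.232918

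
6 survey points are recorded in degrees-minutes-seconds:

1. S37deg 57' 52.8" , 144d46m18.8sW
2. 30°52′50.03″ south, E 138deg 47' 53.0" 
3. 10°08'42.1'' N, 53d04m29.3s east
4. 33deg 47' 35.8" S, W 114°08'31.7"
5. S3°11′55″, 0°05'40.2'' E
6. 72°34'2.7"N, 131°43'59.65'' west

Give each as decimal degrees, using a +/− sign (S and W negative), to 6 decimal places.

Point 1:
  φ: 37° + 57/60 + 52.8/3600 = 37 + 0.950000 + 0.014667 = 37.9646667
  S → negative
  Lon: 46′ + 18.8″ = 46.31333′; 144 + 46.31333/60 = 144.7718889
  W ⇒ negate
Point 2:
  Lat: 30° + 52/60 + 50.03/3600 = 30 + 0.866667 + 0.013897 = 30.8805639
  S → negative
  λ: 47′ + 53″ = 47.88333′; 138 + 47.88333/60 = 138.7980556
  E → positive
Point 3:
  Lat: 10° + 8/60 + 42.1/3600 = 10 + 0.133333 + 0.011694 = 10.1450278
  N → positive
  Longitude: 53 + 4/60 + 29.3/3600 = 53.0748056
  E ⇒ keep positive
Point 4:
  Latitude: 33° + 47/60 + 35.8/3600 = 33 + 0.783333 + 0.009944 = 33.7932778
  S → negative
  Lon: 114° + 8/60 + 31.7/3600 = 114 + 0.133333 + 0.008806 = 114.1421389
  hemisphere W, so the sign is −
Point 5:
  Latitude: 3° + 11/60 + 55/3600 = 3 + 0.183333 + 0.015278 = 3.1986111
  hemisphere S, so the sign is −
  λ: 0° + 5/60 + 40.2/3600 = 0 + 0.083333 + 0.011167 = 0.0945000
  E → positive
Point 6:
  Latitude: 72 + 34/60 + 2.7/3600 = 72.5674167
  N ⇒ keep positive
  Lon: 131 + 43/60 + 59.65/3600 = 131.7332361
  W ⇒ negate

1. -37.964667, -144.771889
2. -30.880564, 138.798056
3. 10.145028, 53.074806
4. -33.793278, -114.142139
5. -3.198611, 0.094500
6. 72.567417, -131.733236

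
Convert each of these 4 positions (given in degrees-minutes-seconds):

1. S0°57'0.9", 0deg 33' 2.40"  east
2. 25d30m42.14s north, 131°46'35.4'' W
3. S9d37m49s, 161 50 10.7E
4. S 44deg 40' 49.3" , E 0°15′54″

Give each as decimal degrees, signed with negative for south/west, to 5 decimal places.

1. -0.95025, 0.55067
2. 25.51171, -131.77650
3. -9.63028, 161.83631
4. -44.68036, 0.26500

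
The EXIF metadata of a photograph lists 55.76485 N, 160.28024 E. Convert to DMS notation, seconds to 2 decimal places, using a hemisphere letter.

55°45′53.46″ N, 160°16′48.86″ E

Latitude: 0.764850 × 60 = 45.89100′ → 45′, remainder × 60 = 53.4600″
Longitude: whole degrees 160; 16.81440′ → 16′ and 48.8640″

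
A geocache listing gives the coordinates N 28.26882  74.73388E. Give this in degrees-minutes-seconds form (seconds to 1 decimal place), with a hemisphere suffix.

Lat: 0.268820 × 60 = 16.12920′ → 16′, remainder × 60 = 7.752″
Longitude: whole degrees 74; 44.03280′ → 44′ and 1.968″

28°16′7.8″ N, 74°44′2.0″ E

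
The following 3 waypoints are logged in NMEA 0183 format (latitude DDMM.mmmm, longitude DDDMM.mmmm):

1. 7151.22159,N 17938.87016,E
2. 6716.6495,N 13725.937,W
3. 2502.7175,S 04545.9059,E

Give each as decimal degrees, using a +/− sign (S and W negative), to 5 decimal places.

Point 1:
  Latitude: split at 2 digits → 71° and 51.22159′; 71 + 51.22159/60 = 71.853693
  N ⇒ keep positive
  Lon: degrees = first 3 digits = 179, minutes = 38.87016; 179 + 38.87016/60 = 179.647836
  E ⇒ keep positive
Point 2:
  φ: split at 2 digits → 67° and 16.6495′; 67 + 16.6495/60 = 67.277492
  N ⇒ keep positive
  λ: degrees = first 3 digits = 137, minutes = 25.937; 137 + 25.937/60 = 137.432283
  W ⇒ negate
Point 3:
  φ: split at 2 digits → 25° and 2.7175′; 25 + 2.7175/60 = 25.045292
  S → negative
  λ: degrees = first 3 digits = 45, minutes = 45.9059; 45 + 45.9059/60 = 45.765098
  E → positive

1. 71.85369, 179.64784
2. 67.27749, -137.43228
3. -25.04529, 45.76510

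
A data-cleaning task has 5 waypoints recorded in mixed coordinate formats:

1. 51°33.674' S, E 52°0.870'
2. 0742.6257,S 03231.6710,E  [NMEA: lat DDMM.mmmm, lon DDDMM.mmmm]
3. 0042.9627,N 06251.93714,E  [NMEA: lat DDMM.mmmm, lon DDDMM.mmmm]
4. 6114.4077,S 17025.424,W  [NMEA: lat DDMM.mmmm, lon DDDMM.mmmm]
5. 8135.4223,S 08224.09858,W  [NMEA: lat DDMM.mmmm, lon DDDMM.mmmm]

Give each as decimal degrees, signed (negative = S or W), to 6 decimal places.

Point 1:
  φ: 33.674′ = 0.561233°; total 51.5612333
  S ⇒ negate
  λ: 52 + 0.87/60 = 52.0145000
  E ⇒ keep positive
Point 2:
  φ: degrees = first 2 digits = 7, minutes = 42.6257; 7 + 42.6257/60 = 7.7104283
  S → negative
  Longitude: degrees = first 3 digits = 32, minutes = 31.671; 32 + 31.671/60 = 32.5278500
  E ⇒ keep positive
Point 3:
  Lat: split at 2 digits → 00° and 42.9627′; 0 + 42.9627/60 = 0.7160450
  N ⇒ keep positive
  λ: split at 3 digits → 062° and 51.93714′; 62 + 51.93714/60 = 62.8656190
  E → positive
Point 4:
  φ: split at 2 digits → 61° and 14.4077′; 61 + 14.4077/60 = 61.2401283
  S → negative
  Longitude: degrees = first 3 digits = 170, minutes = 25.424; 170 + 25.424/60 = 170.4237333
  W → negative
Point 5:
  Latitude: degrees = first 2 digits = 81, minutes = 35.4223; 81 + 35.4223/60 = 81.5903717
  hemisphere S, so the sign is −
  Lon: split at 3 digits → 082° and 24.09858′; 82 + 24.09858/60 = 82.4016430
  W → negative

1. -51.561233, 52.014500
2. -7.710428, 32.527850
3. 0.716045, 62.865619
4. -61.240128, -170.423733
5. -81.590372, -82.401643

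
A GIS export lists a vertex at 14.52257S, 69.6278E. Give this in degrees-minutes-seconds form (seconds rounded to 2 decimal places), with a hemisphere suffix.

Lat: 0.522570 × 60 = 31.35420′ → 31′, remainder × 60 = 21.2520″
Lon: 0.627800 × 60 = 37.66800′ → 37′, remainder × 60 = 40.0800″

14°31′21.25″ S, 69°37′40.08″ E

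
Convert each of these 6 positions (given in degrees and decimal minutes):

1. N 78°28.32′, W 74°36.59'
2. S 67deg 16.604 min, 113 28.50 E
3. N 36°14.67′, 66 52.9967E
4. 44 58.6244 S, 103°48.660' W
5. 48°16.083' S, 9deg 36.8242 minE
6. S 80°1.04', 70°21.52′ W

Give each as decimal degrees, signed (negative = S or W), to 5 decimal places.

Point 1:
  φ: 78 + 28.32/60 = 78.472000
  N ⇒ keep positive
  λ: 36.59′ = 0.609833°; total 74.609833
  W → negative
Point 2:
  φ: 67 + 16.604/60 = 67.276733
  hemisphere S, so the sign is −
  λ: 28.5′ = 0.475000°; total 113.475000
  E → positive
Point 3:
  Lat: 36 + 14.67/60 = 36.244500
  N → positive
  λ: 52.9967′ = 0.883278°; total 66.883278
  E ⇒ keep positive
Point 4:
  φ: 44 + 58.6244/60 = 44.977073
  S → negative
  Longitude: 48.66′ = 0.811000°; total 103.811000
  hemisphere W, so the sign is −
Point 5:
  φ: 48 + 16.083/60 = 48.268050
  hemisphere S, so the sign is −
  Lon: 9 + 36.8242/60 = 9.613737
  E → positive
Point 6:
  φ: 80 + 1.04/60 = 80.017333
  S → negative
  λ: 21.52′ = 0.358667°; total 70.358667
  W → negative

1. 78.47200, -74.60983
2. -67.27673, 113.47500
3. 36.24450, 66.88328
4. -44.97707, -103.81100
5. -48.26805, 9.61374
6. -80.01733, -70.35867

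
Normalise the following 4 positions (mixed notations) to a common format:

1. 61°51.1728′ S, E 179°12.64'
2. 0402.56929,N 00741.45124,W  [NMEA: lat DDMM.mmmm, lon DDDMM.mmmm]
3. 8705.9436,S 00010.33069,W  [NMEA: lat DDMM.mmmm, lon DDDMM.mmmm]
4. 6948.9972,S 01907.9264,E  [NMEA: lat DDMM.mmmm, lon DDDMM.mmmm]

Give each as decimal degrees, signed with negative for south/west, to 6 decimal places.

1. -61.852880, 179.210667
2. 4.042822, -7.690854
3. -87.099060, -0.172178
4. -69.816620, 19.132107

Point 1:
  Latitude: 51.1728′ = 0.852880°; total 61.8528800
  hemisphere S, so the sign is −
  Longitude: 12.64′ = 0.210667°; total 179.2106667
  E → positive
Point 2:
  φ: split at 2 digits → 04° and 2.56929′; 4 + 2.56929/60 = 4.0428215
  N → positive
  Lon: split at 3 digits → 007° and 41.45124′; 7 + 41.45124/60 = 7.6908540
  hemisphere W, so the sign is −
Point 3:
  Latitude: split at 2 digits → 87° and 5.9436′; 87 + 5.9436/60 = 87.0990600
  hemisphere S, so the sign is −
  Lon: split at 3 digits → 000° and 10.33069′; 0 + 10.33069/60 = 0.1721782
  W ⇒ negate
Point 4:
  φ: degrees = first 2 digits = 69, minutes = 48.9972; 69 + 48.9972/60 = 69.8166200
  S ⇒ negate
  λ: split at 3 digits → 019° and 7.9264′; 19 + 7.9264/60 = 19.1321067
  E → positive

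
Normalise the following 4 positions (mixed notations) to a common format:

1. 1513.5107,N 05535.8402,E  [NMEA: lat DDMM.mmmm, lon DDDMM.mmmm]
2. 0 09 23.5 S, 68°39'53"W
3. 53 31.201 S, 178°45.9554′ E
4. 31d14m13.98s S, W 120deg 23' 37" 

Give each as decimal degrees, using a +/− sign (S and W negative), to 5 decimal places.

1. 15.22518, 55.59734
2. -0.15653, -68.66472
3. -53.52002, 178.76592
4. -31.23722, -120.39361

Point 1:
  φ: degrees = first 2 digits = 15, minutes = 13.5107; 15 + 13.5107/60 = 15.225178
  N → positive
  Lon: split at 3 digits → 055° and 35.8402′; 55 + 35.8402/60 = 55.597337
  E → positive
Point 2:
  Latitude: 0° + 9/60 + 23.5/3600 = 0 + 0.150000 + 0.006528 = 0.156528
  hemisphere S, so the sign is −
  Lon: 68° + 39/60 + 53/3600 = 68 + 0.650000 + 0.014722 = 68.664722
  W → negative
Point 3:
  Lat: 31.201′ = 0.520017°; total 53.520017
  S ⇒ negate
  λ: 178 + 45.9554/60 = 178.765923
  E ⇒ keep positive
Point 4:
  Latitude: 14′ + 13.98″ = 14.23300′; 31 + 14.23300/60 = 31.237217
  S ⇒ negate
  Longitude: 120° + 23/60 + 37/3600 = 120 + 0.383333 + 0.010278 = 120.393611
  W → negative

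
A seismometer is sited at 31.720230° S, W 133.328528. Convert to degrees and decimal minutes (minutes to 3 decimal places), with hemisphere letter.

Latitude: 31° + 0.720230 × 60 = 31° 43.21380′
λ: fractional part 0.328528 → 19.71168 minutes

31° 43.214′ S, 133° 19.712′ W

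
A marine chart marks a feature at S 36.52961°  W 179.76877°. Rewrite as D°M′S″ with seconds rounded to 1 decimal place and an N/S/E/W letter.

36°31′46.6″ S, 179°46′7.6″ W

φ: 0.529610 × 60 = 31.77660′ → 31′, remainder × 60 = 46.596″
λ: whole degrees 179; 46.12620′ → 46′ and 7.572″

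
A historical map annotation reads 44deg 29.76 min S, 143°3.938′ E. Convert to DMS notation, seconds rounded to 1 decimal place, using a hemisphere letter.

44°29′45.6″ S, 143°03′56.3″ E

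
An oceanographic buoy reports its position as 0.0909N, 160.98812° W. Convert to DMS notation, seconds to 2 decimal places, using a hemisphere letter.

Lat: whole degrees 0; 5.45400′ → 5′ and 27.2400″
Lon: whole degrees 160; 59.28720′ → 59′ and 17.2320″

0°05′27.24″ N, 160°59′17.23″ W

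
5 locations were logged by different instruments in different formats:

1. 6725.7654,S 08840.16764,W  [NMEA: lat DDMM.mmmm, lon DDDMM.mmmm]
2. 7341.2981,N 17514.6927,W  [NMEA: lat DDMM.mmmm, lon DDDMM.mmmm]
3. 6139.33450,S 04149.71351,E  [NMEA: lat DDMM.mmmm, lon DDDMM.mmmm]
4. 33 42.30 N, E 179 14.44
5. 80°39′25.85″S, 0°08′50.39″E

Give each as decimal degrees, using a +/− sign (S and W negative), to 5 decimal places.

1. -67.42942, -88.66946
2. 73.68830, -175.24488
3. -61.65558, 41.82856
4. 33.70500, 179.24067
5. -80.65718, 0.14733

Point 1:
  Latitude: degrees = first 2 digits = 67, minutes = 25.7654; 67 + 25.7654/60 = 67.429423
  hemisphere S, so the sign is −
  λ: split at 3 digits → 088° and 40.16764′; 88 + 40.16764/60 = 88.669461
  W ⇒ negate
Point 2:
  Lat: degrees = first 2 digits = 73, minutes = 41.2981; 73 + 41.2981/60 = 73.688302
  N ⇒ keep positive
  Longitude: degrees = first 3 digits = 175, minutes = 14.6927; 175 + 14.6927/60 = 175.244878
  W ⇒ negate
Point 3:
  φ: degrees = first 2 digits = 61, minutes = 39.3345; 61 + 39.3345/60 = 61.655575
  S ⇒ negate
  Longitude: split at 3 digits → 041° and 49.71351′; 41 + 49.71351/60 = 41.828559
  E → positive
Point 4:
  φ: 42.3′ = 0.705000°; total 33.705000
  N → positive
  Lon: 179 + 14.44/60 = 179.240667
  E ⇒ keep positive
Point 5:
  φ: 39′ + 25.85″ = 39.43083′; 80 + 39.43083/60 = 80.657181
  S ⇒ negate
  Lon: 8′ + 50.39″ = 8.83983′; 0 + 8.83983/60 = 0.147331
  E → positive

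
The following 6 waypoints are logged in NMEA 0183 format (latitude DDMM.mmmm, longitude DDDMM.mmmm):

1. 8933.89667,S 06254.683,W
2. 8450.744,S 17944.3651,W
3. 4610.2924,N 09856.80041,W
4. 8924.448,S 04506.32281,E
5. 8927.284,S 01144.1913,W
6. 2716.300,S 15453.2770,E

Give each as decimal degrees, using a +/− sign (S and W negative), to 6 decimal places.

1. -89.564945, -62.911383
2. -84.845733, -179.739418
3. 46.171540, -98.946674
4. -89.407467, 45.105380
5. -89.454733, -11.736522
6. -27.271667, 154.887950

Point 1:
  φ: split at 2 digits → 89° and 33.89667′; 89 + 33.89667/60 = 89.5649445
  hemisphere S, so the sign is −
  Longitude: split at 3 digits → 062° and 54.683′; 62 + 54.683/60 = 62.9113833
  W → negative
Point 2:
  φ: degrees = first 2 digits = 84, minutes = 50.744; 84 + 50.744/60 = 84.8457333
  S → negative
  Lon: degrees = first 3 digits = 179, minutes = 44.3651; 179 + 44.3651/60 = 179.7394183
  W → negative
Point 3:
  Lat: split at 2 digits → 46° and 10.2924′; 46 + 10.2924/60 = 46.1715400
  N ⇒ keep positive
  Longitude: degrees = first 3 digits = 98, minutes = 56.80041; 98 + 56.80041/60 = 98.9466735
  hemisphere W, so the sign is −
Point 4:
  φ: degrees = first 2 digits = 89, minutes = 24.448; 89 + 24.448/60 = 89.4074667
  S → negative
  Lon: split at 3 digits → 045° and 6.32281′; 45 + 6.32281/60 = 45.1053802
  E → positive
Point 5:
  φ: degrees = first 2 digits = 89, minutes = 27.284; 89 + 27.284/60 = 89.4547333
  S ⇒ negate
  Lon: degrees = first 3 digits = 11, minutes = 44.1913; 11 + 44.1913/60 = 11.7365217
  W → negative
Point 6:
  Lat: split at 2 digits → 27° and 16.3′; 27 + 16.3/60 = 27.2716667
  S → negative
  Lon: degrees = first 3 digits = 154, minutes = 53.277; 154 + 53.277/60 = 154.8879500
  E → positive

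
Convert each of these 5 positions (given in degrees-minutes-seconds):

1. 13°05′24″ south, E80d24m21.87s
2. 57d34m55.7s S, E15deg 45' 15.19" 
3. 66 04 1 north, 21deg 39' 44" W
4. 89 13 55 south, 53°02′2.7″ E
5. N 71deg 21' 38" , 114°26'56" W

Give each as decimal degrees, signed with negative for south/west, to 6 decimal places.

Point 1:
  φ: 13° + 5/60 + 24/3600 = 13 + 0.083333 + 0.006667 = 13.0900000
  hemisphere S, so the sign is −
  λ: 80° + 24/60 + 21.87/3600 = 80 + 0.400000 + 0.006075 = 80.4060750
  E → positive
Point 2:
  Latitude: 57° + 34/60 + 55.7/3600 = 57 + 0.566667 + 0.015472 = 57.5821389
  S ⇒ negate
  Longitude: 15 + 45/60 + 15.19/3600 = 15.7542194
  E ⇒ keep positive
Point 3:
  φ: 4′ + 1″ = 4.01667′; 66 + 4.01667/60 = 66.0669444
  N ⇒ keep positive
  λ: 39′ + 44″ = 39.73333′; 21 + 39.73333/60 = 21.6622222
  W → negative
Point 4:
  Latitude: 89° + 13/60 + 55/3600 = 89 + 0.216667 + 0.015278 = 89.2319444
  hemisphere S, so the sign is −
  Lon: 2′ + 2.7″ = 2.04500′; 53 + 2.04500/60 = 53.0340833
  E ⇒ keep positive
Point 5:
  Lat: 21′ + 38″ = 21.63333′; 71 + 21.63333/60 = 71.3605556
  N → positive
  Longitude: 26′ + 56″ = 26.93333′; 114 + 26.93333/60 = 114.4488889
  hemisphere W, so the sign is −

1. -13.090000, 80.406075
2. -57.582139, 15.754219
3. 66.066944, -21.662222
4. -89.231944, 53.034083
5. 71.360556, -114.448889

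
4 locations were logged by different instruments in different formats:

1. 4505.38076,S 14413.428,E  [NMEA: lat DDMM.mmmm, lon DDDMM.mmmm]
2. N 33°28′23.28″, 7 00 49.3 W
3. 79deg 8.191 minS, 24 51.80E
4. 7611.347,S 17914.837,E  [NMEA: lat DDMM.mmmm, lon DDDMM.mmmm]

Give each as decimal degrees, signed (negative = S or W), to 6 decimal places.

Point 1:
  Lat: degrees = first 2 digits = 45, minutes = 5.38076; 45 + 5.38076/60 = 45.0896793
  S ⇒ negate
  Longitude: degrees = first 3 digits = 144, minutes = 13.428; 144 + 13.428/60 = 144.2238000
  E → positive
Point 2:
  Latitude: 28′ + 23.28″ = 28.38800′; 33 + 28.38800/60 = 33.4731333
  N ⇒ keep positive
  λ: 0′ + 49.3″ = 0.82167′; 7 + 0.82167/60 = 7.0136944
  W → negative
Point 3:
  φ: 8.191′ = 0.136517°; total 79.1365167
  S → negative
  Longitude: 24 + 51.8/60 = 24.8633333
  E → positive
Point 4:
  φ: split at 2 digits → 76° and 11.347′; 76 + 11.347/60 = 76.1891167
  S ⇒ negate
  Lon: degrees = first 3 digits = 179, minutes = 14.837; 179 + 14.837/60 = 179.2472833
  E → positive

1. -45.089679, 144.223800
2. 33.473133, -7.013694
3. -79.136517, 24.863333
4. -76.189117, 179.247283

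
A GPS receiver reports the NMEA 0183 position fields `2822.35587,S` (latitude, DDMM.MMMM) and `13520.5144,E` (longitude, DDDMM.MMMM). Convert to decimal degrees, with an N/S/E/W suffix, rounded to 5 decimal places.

φ: degrees = first 2 digits = 28, minutes = 22.35587; 28 + 22.35587/60 = 28.372598
Longitude: split at 3 digits → 135° and 20.5144′; 135 + 20.5144/60 = 135.341907

28.37260° S, 135.34191° E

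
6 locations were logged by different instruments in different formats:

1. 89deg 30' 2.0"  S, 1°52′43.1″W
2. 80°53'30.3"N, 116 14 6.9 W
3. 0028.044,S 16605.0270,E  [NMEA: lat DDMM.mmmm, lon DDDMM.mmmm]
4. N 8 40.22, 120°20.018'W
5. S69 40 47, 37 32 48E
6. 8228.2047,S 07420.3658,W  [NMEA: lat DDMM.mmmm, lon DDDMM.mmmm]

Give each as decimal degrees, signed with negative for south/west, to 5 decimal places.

Point 1:
  φ: 89° + 30/60 + 2/3600 = 89 + 0.500000 + 0.000556 = 89.500556
  S → negative
  Longitude: 52′ + 43.1″ = 52.71833′; 1 + 52.71833/60 = 1.878639
  W → negative
Point 2:
  Lat: 53′ + 30.3″ = 53.50500′; 80 + 53.50500/60 = 80.891750
  N ⇒ keep positive
  λ: 116° + 14/60 + 6.9/3600 = 116 + 0.233333 + 0.001917 = 116.235250
  W ⇒ negate
Point 3:
  Latitude: degrees = first 2 digits = 0, minutes = 28.044; 0 + 28.044/60 = 0.467400
  S ⇒ negate
  Longitude: degrees = first 3 digits = 166, minutes = 5.027; 166 + 5.027/60 = 166.083783
  E → positive
Point 4:
  φ: 8 + 40.22/60 = 8.670333
  N → positive
  λ: 20.018′ = 0.333633°; total 120.333633
  W ⇒ negate
Point 5:
  φ: 40′ + 47″ = 40.78333′; 69 + 40.78333/60 = 69.679722
  hemisphere S, so the sign is −
  Longitude: 37° + 32/60 + 48/3600 = 37 + 0.533333 + 0.013333 = 37.546667
  E → positive
Point 6:
  Lat: degrees = first 2 digits = 82, minutes = 28.2047; 82 + 28.2047/60 = 82.470078
  hemisphere S, so the sign is −
  λ: degrees = first 3 digits = 74, minutes = 20.3658; 74 + 20.3658/60 = 74.339430
  W → negative

1. -89.50056, -1.87864
2. 80.89175, -116.23525
3. -0.46740, 166.08378
4. 8.67033, -120.33363
5. -69.67972, 37.54667
6. -82.47008, -74.33943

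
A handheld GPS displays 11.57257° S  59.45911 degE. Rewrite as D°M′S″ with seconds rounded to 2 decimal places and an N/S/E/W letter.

11°34′21.25″ S, 59°27′32.80″ E

Latitude: 0.572570 × 60 = 34.35420′ → 34′, remainder × 60 = 21.2520″
Lon: whole degrees 59; 27.54660′ → 27′ and 32.7960″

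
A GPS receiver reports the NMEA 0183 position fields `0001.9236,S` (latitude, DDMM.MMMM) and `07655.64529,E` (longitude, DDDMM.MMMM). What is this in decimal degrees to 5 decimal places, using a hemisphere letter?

0.03206° S, 76.92742° E

Latitude: split at 2 digits → 00° and 1.9236′; 0 + 1.9236/60 = 0.032060
λ: split at 3 digits → 076° and 55.64529′; 76 + 55.64529/60 = 76.927422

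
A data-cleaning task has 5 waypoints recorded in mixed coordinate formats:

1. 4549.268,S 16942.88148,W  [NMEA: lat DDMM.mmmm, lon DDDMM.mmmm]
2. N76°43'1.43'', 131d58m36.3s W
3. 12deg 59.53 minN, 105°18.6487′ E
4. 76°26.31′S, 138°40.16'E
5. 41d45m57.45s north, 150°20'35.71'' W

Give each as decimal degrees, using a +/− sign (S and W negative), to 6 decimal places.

1. -45.821133, -169.714691
2. 76.717064, -131.976750
3. 12.992167, 105.310812
4. -76.438500, 138.669333
5. 41.765958, -150.343253

Point 1:
  φ: degrees = first 2 digits = 45, minutes = 49.268; 45 + 49.268/60 = 45.8211333
  S → negative
  Lon: degrees = first 3 digits = 169, minutes = 42.88148; 169 + 42.88148/60 = 169.7146913
  hemisphere W, so the sign is −
Point 2:
  Latitude: 76 + 43/60 + 1.43/3600 = 76.7170639
  N ⇒ keep positive
  Lon: 131° + 58/60 + 36.3/3600 = 131 + 0.966667 + 0.010083 = 131.9767500
  W → negative
Point 3:
  φ: 12 + 59.53/60 = 12.9921667
  N → positive
  λ: 105 + 18.6487/60 = 105.3108117
  E ⇒ keep positive
Point 4:
  φ: 76 + 26.31/60 = 76.4385000
  S ⇒ negate
  λ: 138 + 40.16/60 = 138.6693333
  E ⇒ keep positive
Point 5:
  φ: 41 + 45/60 + 57.45/3600 = 41.7659583
  N ⇒ keep positive
  λ: 150 + 20/60 + 35.71/3600 = 150.3432528
  W → negative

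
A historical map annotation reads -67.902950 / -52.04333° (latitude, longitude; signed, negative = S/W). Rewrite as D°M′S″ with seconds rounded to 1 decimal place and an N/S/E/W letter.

Latitude is negative → S; |value| = 67.902950
Latitude: whole degrees 67; 54.17700′ → 54′ and 10.620″
Longitude is negative → W; |value| = 52.043330
Longitude: whole degrees 52; 2.59980′ → 2′ and 35.988″

67°54′10.6″ S, 52°02′36.0″ W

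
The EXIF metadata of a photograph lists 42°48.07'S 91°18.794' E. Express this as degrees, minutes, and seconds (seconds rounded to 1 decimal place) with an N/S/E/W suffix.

42°48′4.2″ S, 91°18′47.6″ E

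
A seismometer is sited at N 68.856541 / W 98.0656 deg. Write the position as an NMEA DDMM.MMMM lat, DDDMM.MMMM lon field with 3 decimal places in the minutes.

Lat: fractional part 0.856541 → 51.39246 minutes
Longitude: minutes = (98.065600 − 98) × 60 = 3.93600

6851.392,N / 09803.936,W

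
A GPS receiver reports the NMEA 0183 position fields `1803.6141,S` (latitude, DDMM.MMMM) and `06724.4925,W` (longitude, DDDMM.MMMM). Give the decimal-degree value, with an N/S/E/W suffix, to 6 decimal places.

18.060235° S, 67.408208° W

Latitude: degrees = first 2 digits = 18, minutes = 3.6141; 18 + 3.6141/60 = 18.0602350
λ: degrees = first 3 digits = 67, minutes = 24.4925; 67 + 24.4925/60 = 67.4082083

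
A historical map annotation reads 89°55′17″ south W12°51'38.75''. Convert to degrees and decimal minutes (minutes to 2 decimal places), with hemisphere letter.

Latitude: 55 + 17/60 = 55.2833′
Longitude: 51 + 38.75/60 = 51.6458′

89° 55.28′ S, 12° 51.65′ W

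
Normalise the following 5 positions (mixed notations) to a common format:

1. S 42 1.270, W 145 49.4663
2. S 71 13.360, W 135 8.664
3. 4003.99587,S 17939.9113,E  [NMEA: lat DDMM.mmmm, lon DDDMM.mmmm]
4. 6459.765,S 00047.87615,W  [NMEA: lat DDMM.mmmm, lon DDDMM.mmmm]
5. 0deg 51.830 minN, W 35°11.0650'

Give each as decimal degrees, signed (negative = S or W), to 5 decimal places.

1. -42.02117, -145.82444
2. -71.22267, -135.14440
3. -40.06660, 179.66519
4. -64.99608, -0.79794
5. 0.86383, -35.18442

Point 1:
  φ: 42 + 1.27/60 = 42.021167
  S ⇒ negate
  Longitude: 49.4663′ = 0.824438°; total 145.824438
  W → negative
Point 2:
  Latitude: 71 + 13.36/60 = 71.222667
  S ⇒ negate
  λ: 135 + 8.664/60 = 135.144400
  W ⇒ negate
Point 3:
  φ: degrees = first 2 digits = 40, minutes = 3.99587; 40 + 3.99587/60 = 40.066598
  hemisphere S, so the sign is −
  λ: degrees = first 3 digits = 179, minutes = 39.9113; 179 + 39.9113/60 = 179.665188
  E ⇒ keep positive
Point 4:
  Lat: degrees = first 2 digits = 64, minutes = 59.765; 64 + 59.765/60 = 64.996083
  S → negative
  λ: split at 3 digits → 000° and 47.87615′; 0 + 47.87615/60 = 0.797936
  W ⇒ negate
Point 5:
  Latitude: 0 + 51.83/60 = 0.863833
  N → positive
  λ: 35 + 11.065/60 = 35.184417
  hemisphere W, so the sign is −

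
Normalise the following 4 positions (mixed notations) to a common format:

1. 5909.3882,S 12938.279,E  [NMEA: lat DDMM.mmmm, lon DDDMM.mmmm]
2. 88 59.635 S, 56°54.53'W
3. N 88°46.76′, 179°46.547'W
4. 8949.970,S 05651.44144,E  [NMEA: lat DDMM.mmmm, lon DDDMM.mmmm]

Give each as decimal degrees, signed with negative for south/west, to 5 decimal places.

Point 1:
  φ: split at 2 digits → 59° and 9.3882′; 59 + 9.3882/60 = 59.156470
  hemisphere S, so the sign is −
  λ: split at 3 digits → 129° and 38.279′; 129 + 38.279/60 = 129.637983
  E → positive
Point 2:
  Lat: 59.635′ = 0.993917°; total 88.993917
  S ⇒ negate
  λ: 56 + 54.53/60 = 56.908833
  W ⇒ negate
Point 3:
  φ: 46.76′ = 0.779333°; total 88.779333
  N ⇒ keep positive
  λ: 179 + 46.547/60 = 179.775783
  hemisphere W, so the sign is −
Point 4:
  Lat: split at 2 digits → 89° and 49.97′; 89 + 49.97/60 = 89.832833
  S ⇒ negate
  λ: degrees = first 3 digits = 56, minutes = 51.44144; 56 + 51.44144/60 = 56.857357
  E → positive

1. -59.15647, 129.63798
2. -88.99392, -56.90883
3. 88.77933, -179.77578
4. -89.83283, 56.85736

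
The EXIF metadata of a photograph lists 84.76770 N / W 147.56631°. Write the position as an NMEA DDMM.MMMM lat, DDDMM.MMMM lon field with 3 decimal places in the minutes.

8446.062,N / 14733.979,W

φ: 84° + 0.767700 × 60 = 84° 46.06200′
Longitude: 147° + 0.566310 × 60 = 147° 33.97860′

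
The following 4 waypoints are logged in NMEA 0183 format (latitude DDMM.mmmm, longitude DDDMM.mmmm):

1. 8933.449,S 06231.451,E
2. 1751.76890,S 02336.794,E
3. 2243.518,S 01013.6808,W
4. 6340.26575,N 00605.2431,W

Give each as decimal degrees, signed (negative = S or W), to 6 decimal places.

Point 1:
  Lat: degrees = first 2 digits = 89, minutes = 33.449; 89 + 33.449/60 = 89.5574833
  S → negative
  λ: degrees = first 3 digits = 62, minutes = 31.451; 62 + 31.451/60 = 62.5241833
  E → positive
Point 2:
  φ: degrees = first 2 digits = 17, minutes = 51.7689; 17 + 51.7689/60 = 17.8628150
  hemisphere S, so the sign is −
  Longitude: split at 3 digits → 023° and 36.794′; 23 + 36.794/60 = 23.6132333
  E → positive
Point 3:
  φ: split at 2 digits → 22° and 43.518′; 22 + 43.518/60 = 22.7253000
  S → negative
  Longitude: split at 3 digits → 010° and 13.6808′; 10 + 13.6808/60 = 10.2280133
  hemisphere W, so the sign is −
Point 4:
  Lat: degrees = first 2 digits = 63, minutes = 40.26575; 63 + 40.26575/60 = 63.6710958
  N → positive
  λ: split at 3 digits → 006° and 5.2431′; 6 + 5.2431/60 = 6.0873850
  hemisphere W, so the sign is −

1. -89.557483, 62.524183
2. -17.862815, 23.613233
3. -22.725300, -10.228013
4. 63.671096, -6.087385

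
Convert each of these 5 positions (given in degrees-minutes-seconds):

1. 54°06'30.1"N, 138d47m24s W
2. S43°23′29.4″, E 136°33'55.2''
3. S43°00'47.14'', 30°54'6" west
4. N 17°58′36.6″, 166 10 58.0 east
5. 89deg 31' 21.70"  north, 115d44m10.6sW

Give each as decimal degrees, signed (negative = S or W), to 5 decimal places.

1. 54.10836, -138.79000
2. -43.39150, 136.56533
3. -43.01309, -30.90167
4. 17.97683, 166.18278
5. 89.52269, -115.73628

Point 1:
  φ: 6′ + 30.1″ = 6.50167′; 54 + 6.50167/60 = 54.108361
  N ⇒ keep positive
  Lon: 138 + 47/60 + 24/3600 = 138.790000
  hemisphere W, so the sign is −
Point 2:
  Latitude: 23′ + 29.4″ = 23.49000′; 43 + 23.49000/60 = 43.391500
  S ⇒ negate
  λ: 33′ + 55.2″ = 33.92000′; 136 + 33.92000/60 = 136.565333
  E ⇒ keep positive
Point 3:
  Lat: 43° + 0/60 + 47.14/3600 = 43 + 0.000000 + 0.013094 = 43.013094
  S → negative
  Lon: 30 + 54/60 + 6/3600 = 30.901667
  hemisphere W, so the sign is −
Point 4:
  φ: 17 + 58/60 + 36.6/3600 = 17.976833
  N → positive
  Longitude: 166 + 10/60 + 58/3600 = 166.182778
  E ⇒ keep positive
Point 5:
  Lat: 89° + 31/60 + 21.7/3600 = 89 + 0.516667 + 0.006028 = 89.522694
  N ⇒ keep positive
  Lon: 115 + 44/60 + 10.6/3600 = 115.736278
  W → negative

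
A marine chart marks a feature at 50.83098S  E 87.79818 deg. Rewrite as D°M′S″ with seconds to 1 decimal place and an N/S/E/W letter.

Lat: whole degrees 50; 49.85880′ → 49′ and 51.528″
Longitude: 0.798180° → 47.89080′; 0.89080 × 60 = 53.448″

50°49′51.5″ S, 87°47′53.4″ E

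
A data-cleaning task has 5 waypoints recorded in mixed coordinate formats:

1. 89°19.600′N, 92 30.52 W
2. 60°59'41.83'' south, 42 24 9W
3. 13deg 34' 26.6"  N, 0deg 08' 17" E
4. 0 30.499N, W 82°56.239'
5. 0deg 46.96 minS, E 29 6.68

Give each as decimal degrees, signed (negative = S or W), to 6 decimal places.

Point 1:
  Latitude: 19.6′ = 0.326667°; total 89.3266667
  N ⇒ keep positive
  λ: 92 + 30.52/60 = 92.5086667
  hemisphere W, so the sign is −
Point 2:
  Lat: 59′ + 41.83″ = 59.69717′; 60 + 59.69717/60 = 60.9949528
  S ⇒ negate
  λ: 42 + 24/60 + 9/3600 = 42.4025000
  hemisphere W, so the sign is −
Point 3:
  φ: 13 + 34/60 + 26.6/3600 = 13.5740556
  N ⇒ keep positive
  Longitude: 0 + 8/60 + 17/3600 = 0.1380556
  E ⇒ keep positive
Point 4:
  Latitude: 0 + 30.499/60 = 0.5083167
  N ⇒ keep positive
  λ: 56.239′ = 0.937317°; total 82.9373167
  hemisphere W, so the sign is −
Point 5:
  Latitude: 0 + 46.96/60 = 0.7826667
  hemisphere S, so the sign is −
  Lon: 29 + 6.68/60 = 29.1113333
  E → positive

1. 89.326667, -92.508667
2. -60.994953, -42.402500
3. 13.574056, 0.138056
4. 0.508317, -82.937317
5. -0.782667, 29.111333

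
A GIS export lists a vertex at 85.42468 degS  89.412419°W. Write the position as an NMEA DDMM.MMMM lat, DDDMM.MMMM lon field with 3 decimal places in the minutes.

8525.481,S / 08924.745,W

Lat: fractional part 0.424680 → 25.48080 minutes
Longitude: 89° + 0.412419 × 60 = 89° 24.74514′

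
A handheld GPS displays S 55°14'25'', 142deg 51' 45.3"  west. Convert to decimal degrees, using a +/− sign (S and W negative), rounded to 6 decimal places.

-55.240278, -142.862583

Latitude: 55° + 14/60 + 25/3600 = 55 + 0.233333 + 0.006944 = 55.2402778
hemisphere S, so the sign is −
Lon: 142 + 51/60 + 45.3/3600 = 142.8625833
W → negative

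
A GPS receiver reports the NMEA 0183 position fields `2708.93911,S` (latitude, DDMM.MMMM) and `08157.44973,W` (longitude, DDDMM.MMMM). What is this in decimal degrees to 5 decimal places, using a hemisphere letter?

27.14899° S, 81.95750° W

φ: split at 2 digits → 27° and 8.93911′; 27 + 8.93911/60 = 27.148985
Longitude: split at 3 digits → 081° and 57.44973′; 81 + 57.44973/60 = 81.957496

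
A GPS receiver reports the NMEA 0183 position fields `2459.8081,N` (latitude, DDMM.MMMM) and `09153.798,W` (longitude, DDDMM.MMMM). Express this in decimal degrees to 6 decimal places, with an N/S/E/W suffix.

24.996802° N, 91.896633° W

Latitude: degrees = first 2 digits = 24, minutes = 59.8081; 24 + 59.8081/60 = 24.9968017
Longitude: split at 3 digits → 091° and 53.798′; 91 + 53.798/60 = 91.8966333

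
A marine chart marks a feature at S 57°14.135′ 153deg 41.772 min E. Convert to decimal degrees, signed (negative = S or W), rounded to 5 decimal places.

φ: 14.135′ = 0.235583°; total 57.235583
hemisphere S, so the sign is −
λ: 41.772′ = 0.696200°; total 153.696200
E → positive

-57.23558, 153.69620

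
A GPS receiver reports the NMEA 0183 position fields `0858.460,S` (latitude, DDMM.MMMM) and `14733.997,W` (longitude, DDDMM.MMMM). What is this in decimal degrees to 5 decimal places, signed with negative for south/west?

-8.97433, -147.56662

Latitude: degrees = first 2 digits = 8, minutes = 58.46; 8 + 58.46/60 = 8.974333
hemisphere S, so the sign is −
λ: split at 3 digits → 147° and 33.997′; 147 + 33.997/60 = 147.566617
W ⇒ negate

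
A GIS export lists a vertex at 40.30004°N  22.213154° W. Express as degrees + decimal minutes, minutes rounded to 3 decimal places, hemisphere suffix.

40° 18.002′ N, 22° 12.789′ W

φ: 40° + 0.300040 × 60 = 40° 18.00240′
λ: minutes = (22.213154 − 22) × 60 = 12.78924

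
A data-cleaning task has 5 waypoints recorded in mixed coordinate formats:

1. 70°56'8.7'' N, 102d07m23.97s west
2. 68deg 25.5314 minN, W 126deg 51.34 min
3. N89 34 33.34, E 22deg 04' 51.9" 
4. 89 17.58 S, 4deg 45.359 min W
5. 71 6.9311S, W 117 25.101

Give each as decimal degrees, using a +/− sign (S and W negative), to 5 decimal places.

Point 1:
  φ: 70° + 56/60 + 8.7/3600 = 70 + 0.933333 + 0.002417 = 70.935750
  N ⇒ keep positive
  Lon: 102° + 7/60 + 23.97/3600 = 102 + 0.116667 + 0.006658 = 102.123325
  W ⇒ negate
Point 2:
  φ: 25.5314′ = 0.425523°; total 68.425523
  N ⇒ keep positive
  Longitude: 51.34′ = 0.855667°; total 126.855667
  W ⇒ negate
Point 3:
  Latitude: 89° + 34/60 + 33.34/3600 = 89 + 0.566667 + 0.009261 = 89.575928
  N ⇒ keep positive
  λ: 22 + 4/60 + 51.9/3600 = 22.081083
  E ⇒ keep positive
Point 4:
  φ: 17.58′ = 0.293000°; total 89.293000
  S ⇒ negate
  Lon: 45.359′ = 0.755983°; total 4.755983
  W ⇒ negate
Point 5:
  Latitude: 71 + 6.9311/60 = 71.115518
  hemisphere S, so the sign is −
  Longitude: 25.101′ = 0.418350°; total 117.418350
  W ⇒ negate

1. 70.93575, -102.12333
2. 68.42552, -126.85567
3. 89.57593, 22.08108
4. -89.29300, -4.75598
5. -71.11552, -117.41835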